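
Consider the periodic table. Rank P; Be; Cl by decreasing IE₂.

IE_2 is the cost of taking one more electron from the +1 cation: P⁺ still has 4 valence electrons; Be⁺ still has 1 valence electron; Cl⁺ still has 6 valence electrons.
All are still removing valence electrons, so compare the +1 ions as you would atoms: IE_2 generally rises across a period (higher Z_eff) and falls down a group (larger shell), subject to the usual subshell exceptions.
Valence configurations: P⁺ [Ne]3s²3p², Be⁺ [He]2s¹, Cl⁺ [Ne]3s²3p⁴.
Approximate IE_2 values (kJ/mol): P 1907, Be 1757, Cl 2298.
Putting it together, IE_2: Be < P < Cl.

Cl > P > Be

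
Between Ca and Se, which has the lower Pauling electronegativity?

Ca

Ca is in period 4, group 2; Se is in period 4, group 16.
Smaller atoms with higher effective nuclear charge are more electronegative.
All lie in period 4, so electronegativity increases left to right.
So Ca has the lower Pauling electronegativity (Ca < Se).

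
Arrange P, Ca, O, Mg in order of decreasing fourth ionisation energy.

Mg > O > Ca > P

IE_4 is the cost of taking one more electron from the +3 cation: P³⁺ still has 2 valence electrons; Ca³⁺ is already 1 electron into the core; O³⁺ still has 3 valence electrons; Mg³⁺ is already 1 electron into the core.
Usually core removal costs more than valence removal, but here the competition is close: a tightly held n=2 valence electron can cost more to remove than an n=3 core electron, so the actual values have to decide it.
Valence configurations: P³⁺ [Ne]3s², O³⁺ [He]2s²2p¹.
Approximate IE_4 values (kJ/mol): P 4964, Ca 6491, O 7469, Mg 10543.
Overall IE_4 order: P < Ca < O < Mg.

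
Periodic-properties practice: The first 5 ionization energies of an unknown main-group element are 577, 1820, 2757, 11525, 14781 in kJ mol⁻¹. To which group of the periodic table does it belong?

Group 13

Look for the largest jump between consecutive ionization energies: IE4/IE3 ≈ 4.2, far larger than any earlier ratio.
That jump marks the point where a core electron is being removed. So the atom has 3 valence electrons.
A main-group element with 3 valence electrons is in group 13.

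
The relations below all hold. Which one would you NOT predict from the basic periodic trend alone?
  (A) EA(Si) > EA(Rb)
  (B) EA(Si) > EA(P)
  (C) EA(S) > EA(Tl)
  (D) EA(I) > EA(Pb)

The general trend: electron affinity increases across a period and decreases down a group.
(A) Si (period 3, group 14) vs Rb (period 5, group 1): the stated order agrees with the simple trend.
(B) Si (period 3, group 14) vs P (period 3, group 15): the stated order contradicts the simple trend.
(C) S (period 3, group 16) vs Tl (period 6, group 13): the stated order agrees with the simple trend.
(D) I (period 5, group 17) vs Pb (period 6, group 14): the stated order agrees with the simple trend.
The exception is (B): adding an electron to P's half-filled 3p³ is unfavourable, so Si (3p²) has the more exothermic EA.

(B)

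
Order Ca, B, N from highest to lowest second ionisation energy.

N > B > Ca

The second ionization energy removes an electron from the +1 ion. For each element: Ca⁺ still has 1 valence electron; B⁺ still has 2 valence electrons; N⁺ still has 4 valence electrons.
All are still removing valence electrons, so compare the +1 ions as you would atoms: IE_2 generally rises across a period (higher Z_eff) and falls down a group (larger shell), subject to the usual subshell exceptions.
Valence configurations: Ca⁺ [Ar]4s¹, B⁺ [He]2s², N⁺ [He]2s²2p².
Approximate IE_2 values (kJ/mol): Ca 1145, B 2427, N 2856.
So the second ionization energies run Ca < B < N.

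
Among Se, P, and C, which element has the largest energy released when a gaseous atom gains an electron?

Se

C is in period 2, group 14; P is in period 3, group 15; Se is in period 4, group 16.
Atoms with high Z_eff and room in the valence shell (especially the halogens) have the most exothermic electron affinities.
A diagonal step moves right (one effect) and down (the opposite effect) at once.
C > P: the two effects oppose for this pair; the down-group effect wins (122 vs 72 kJ/mol).
Se > C: period and group pull opposite ways; the across-period shift dominates (195 vs 122 kJ/mol).
Tabulated electron affinity (kJ/mol): C 122, P 72, Se 195.
The largest energy released when a gaseous atom gains an electron among these belongs to Se.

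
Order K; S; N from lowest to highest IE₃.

S < K < N

IE_3 is the cost of taking one more electron from the +2 cation: K²⁺ is already 1 electron into the core; S²⁺ still has 4 valence electrons; N²⁺ still has 3 valence electrons.
Usually core removal costs more than valence removal, but here the competition is close: a tightly held n=2 valence electron can cost more to remove than an n=3 core electron, so the actual values have to decide it.
Valence configurations: S²⁺ [Ne]3s²3p², N²⁺ [He]2s²2p¹.
Tabulated IE_3 (kJ/mol): K 4420, S 3357, N 4578.
Overall IE_3 order: S < K < N.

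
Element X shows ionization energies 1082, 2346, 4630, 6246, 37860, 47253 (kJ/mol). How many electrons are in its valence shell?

4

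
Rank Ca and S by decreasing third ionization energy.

Ca > S

After 2 electrons have been removed, what remains? Ca²⁺ is the bare [Ar] core; S²⁺ still has 4 valence electrons.
Core electrons are held far more tightly than valence electrons, so Ca tops the IE_3 order.
Approximate IE_3 values (kJ/mol): Ca 4912, S 3357.
So the third ionization energies run S < Ca.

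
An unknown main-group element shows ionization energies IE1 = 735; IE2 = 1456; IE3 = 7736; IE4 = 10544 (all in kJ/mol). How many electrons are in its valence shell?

2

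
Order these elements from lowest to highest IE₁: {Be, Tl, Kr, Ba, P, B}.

Across a period the outer electron is held more tightly (higher IE₁); down a group it sits in a higher shell, more shielded, and comes off more easily.
Neither a single period nor a single group — weigh both effects.
Tl > Ba: Tl lies to the right of Ba in period 6, so the across-period effect alone puts Tl higher.
B > Tl: B sits above Tl in group 13, so the down-group effect alone puts B higher.
Be > B: this pair runs against the simple trend — see the exception note.
P > Be: period and group pull opposite ways; the across-period shift dominates (1012 vs 900 kJ/mol).
Kr > P: the two effects oppose for this pair; the across-period effect wins (1351 vs 1012 kJ/mol).
Note the exception: Be has a higher first ionization energy than B, contrary to the simple trend — removing B's lone 2p electron is easier than breaking Be's filled 2s².
Tabulated first ionization energy (kJ/mol): Be 900, B 801, P 1012, Kr 1351, Ba 503, Tl 589.
So from lowest to highest: Ba < Tl < B < Be < P < Kr.

Ba < Tl < B < Be < P < Kr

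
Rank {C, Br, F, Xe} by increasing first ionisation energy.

C, Br, Xe, F

C is in period 2, group 14; F is in period 2, group 17; Br is in period 4, group 17; Xe is in period 5, group 18.
Across a period the outer electron is held more tightly (higher IE₁); down a group it sits in a higher shell, more shielded, and comes off more easily.
Neither a single period nor a single group — weigh both effects.
Br > C: the two effects oppose for this pair; the across-period effect wins (1140 vs 1086 kJ/mol).
Xe > Br: the two effects oppose for this pair; the across-period effect wins (1170 vs 1140 kJ/mol).
F > Xe: the two effects oppose for this pair; the down-group effect wins (1681 vs 1170 kJ/mol).
For reference (kJ/mol): C 1086, F 1681, Br 1140, Xe 1170.
So from lowest to highest: C < Br < Xe < F.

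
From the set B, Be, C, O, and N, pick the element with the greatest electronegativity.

O

EN rises left→right (higher Z_eff, smaller atoms) and falls top→bottom (larger, more shielded atoms).
All lie in period 2, so electronegativity increases left to right.
The greatest electronegativity among these belongs to O.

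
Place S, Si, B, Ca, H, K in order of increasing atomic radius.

H, B, S, Si, Ca, K

H is in period 1, group 1; B is in period 2, group 13; Si is in period 3, group 14; S is in period 3, group 16; K is in period 4, group 1; Ca is in period 4, group 2.
Across a period the added protons contract the valence shell; down a group each new principal shell makes the atom larger.
Here both period and group differ, so the two effects have to be weighed against each other.
B > H: period and group pull opposite ways; the down-group shift dominates (85 vs 32 pm).
S > B: the two effects oppose for this pair; the down-group effect wins (103 vs 85 pm).
Si > S: both are in period 3; the period trend gives Si the larger value.
Ca > Si: relative to Si, both the across-period and down-group shifts push Ca's atomic radius up.
K > Ca: both are in period 4; the period trend gives K the larger value.
Approximate values (pm): H 32, B 85, Si 116, S 103, K 196, Ca 171.
So from smallest to largest: H < B < S < Si < Ca < K.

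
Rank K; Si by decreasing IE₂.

Consider each +1 ion: K⁺ is the bare [Ar] core; Si⁺ still has 3 valence electrons.
Breaking into a closed-shell core is much more expensive than removing a leftover valence electron — K has the largest IE_2 here.
The numbers (kJ/mol): K 3052, Si 1577.
So the second ionization energies run Si < K.

K > Si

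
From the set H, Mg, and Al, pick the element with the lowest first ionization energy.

Al

H is in period 1, group 1; Mg is in period 3, group 2; Al is in period 3, group 13.
First ionization energy rises across a period (greater Z_eff holds electrons more tightly) and falls down a group (valence electrons are farther from the nucleus).
These span different periods and groups, so the two trends combine.
Mg > Al: this pair runs against the simple trend — see the exception note.
H > Mg: the two effects oppose for this pair; the down-group effect wins (1312 vs 738 kJ/mol).
Note the exception: Mg has a higher first ionization energy than Al, contrary to the simple trend — Al's single 3p electron is easier to remove than one from Mg's filled 3s².
Tabulated first ionization energy (kJ/mol): H 1312, Mg 738, Al 578.
The lowest first ionization energy among these belongs to Al.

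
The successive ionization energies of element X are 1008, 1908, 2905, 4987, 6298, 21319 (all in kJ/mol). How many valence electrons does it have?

5

Look for the largest jump between consecutive ionization energies: IE6/IE5 ≈ 3.4, far larger than any earlier ratio.
That jump marks the point where a core electron is being removed. So the atom has 5 valence electrons.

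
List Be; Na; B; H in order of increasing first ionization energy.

Na < B < Be < H

First ionization energy rises across a period (greater Z_eff holds electrons more tightly) and falls down a group (valence electrons are farther from the nucleus).
Here both period and group differ, so the two effects have to be weighed against each other.
B > Na: both effects reinforce here, so B is clearly the higher of the two.
Be > B: this pair runs against the simple trend — see the exception note.
H > Be: period and group pull opposite ways; the down-group shift dominates (1312 vs 900 kJ/mol).
Note the exception: Be has a higher first ionization energy than B, contrary to the simple trend — removing B's lone 2p electron is easier than breaking Be's filled 2s².
Tabulated first ionization energy (kJ/mol): H 1312, Be 900, B 801, Na 496.
So from lowest to highest: Na < B < Be < H.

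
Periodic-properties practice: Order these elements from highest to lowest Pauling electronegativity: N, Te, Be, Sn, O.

O > N > Te > Sn > Be

Be is in period 2, group 2; N is in period 2, group 15; O is in period 2, group 16; Sn is in period 5, group 14; Te is in period 5, group 16.
Electronegativity increases across a period and decreases down a group, tracking effective nuclear charge and atomic size.
Here both period and group differ, so the two effects have to be weighed against each other.
Sn > Be: the two effects oppose for this pair; the across-period effect wins (1.96 vs 1.57).
Te > Sn: Te lies to the right of Sn in period 5, so the across-period effect alone puts Te higher.
N > Te: the two effects oppose for this pair; the down-group effect wins (3.04 vs 2.10).
O > N: both are in period 2; the period trend gives O the larger value.
Approximate values (Pauling): Be 1.57, N 3.04, O 3.44, Sn 1.96, Te 2.10.
So from highest to lowest: O > N > Te > Sn > Be.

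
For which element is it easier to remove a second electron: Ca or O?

After 1 electron has been removed, what remains? Ca⁺ still has 1 valence electron; O⁺ still has 5 valence electrons.
All are still removing valence electrons, so compare the +1 ions as you would atoms: IE_2 generally rises across a period (higher Z_eff) and falls down a group (larger shell), subject to the usual subshell exceptions.
Valence configurations: Ca⁺ [Ar]4s¹, O⁺ [He]2s²2p³.
Approximate IE_2 values (kJ/mol): Ca 1145, O 3388.
So the second ionization energies run Ca < O.

Ca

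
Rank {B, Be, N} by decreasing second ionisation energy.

N, B, Be

The second ionization energy removes an electron from the +1 ion. For each element: B⁺ still has 2 valence electrons; Be⁺ still has 1 valence electron; N⁺ still has 4 valence electrons.
All are still removing valence electrons, so compare the +1 ions as you would atoms: IE_2 generally rises across a period (higher Z_eff) and falls down a group (larger shell), subject to the usual subshell exceptions.
Valence configurations: B⁺ [He]2s², Be⁺ [He]2s¹, N⁺ [He]2s²2p².
Tabulated IE_2 (kJ/mol): B 2427, Be 1757, N 2856.
Hence IE_2: Be < B < N.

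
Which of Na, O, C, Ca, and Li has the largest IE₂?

The second ionization energy removes an electron from the +1 ion. For each element: Na⁺ is the bare [Ne] core; O⁺ still has 5 valence electrons; C⁺ still has 3 valence electrons; Ca⁺ still has 1 valence electron; Li⁺ is the bare [He] core.
Pulling an electron out of a noble-gas core costs far more than removing a remaining valence electron, so Na and Li sit at the high end of IE_2.
Valence configurations: O⁺ [He]2s²2p³, C⁺ [He]2s²2p¹, Ca⁺ [Ar]4s¹.
Tabulated IE_2 (kJ/mol): Na 4562, O 3388, C 2353, Ca 1145, Li 7298.
Overall IE_2 order: Ca < C < O < Na < Li.

Li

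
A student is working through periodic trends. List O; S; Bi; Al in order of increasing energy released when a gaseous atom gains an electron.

Al < Bi < O < S

O is in period 2, group 16; Al is in period 3, group 13; S is in period 3, group 16; Bi is in period 6, group 15.
Adding an electron releases more energy for atoms nearer the top right (short of the noble gases).
Here both period and group differ, so the two effects have to be weighed against each other.
Bi > Al: period and group pull opposite ways; the across-period shift dominates (91 vs 42 kJ/mol).
O > Bi: both effects reinforce here, so O is clearly the higher of the two.
S > O: this pair runs against the simple trend — see the exception note.
Note the exception: S has a higher electron affinity than O, contrary to the simple trend — the compact 2p subshell of O repels the added electron more than S's larger 3p does.
Tabulated electron affinity (kJ/mol): O 141, Al 42, S 200, Bi 91.
So from lowest to highest: Al < Bi < O < S.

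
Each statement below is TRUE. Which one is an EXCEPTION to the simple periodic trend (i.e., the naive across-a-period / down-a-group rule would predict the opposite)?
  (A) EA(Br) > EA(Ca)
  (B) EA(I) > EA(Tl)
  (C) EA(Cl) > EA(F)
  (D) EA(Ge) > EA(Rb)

(C)

The general trend: electron affinity increases across a period and decreases down a group.
(A) Br (period 4, group 17) vs Ca (period 4, group 2): the stated order agrees with the simple trend.
(B) I (period 5, group 17) vs Tl (period 6, group 13): the stated order agrees with the simple trend.
(C) Cl (period 3, group 17) vs F (period 2, group 17): the stated order contradicts the simple trend.
(D) Ge (period 4, group 14) vs Rb (period 5, group 1): the stated order agrees with the simple trend.
The exception is (C): F's small 2p subshell makes the incoming electron feel strong e⁻–e⁻ repulsion, so Cl actually releases more energy on gaining an electron.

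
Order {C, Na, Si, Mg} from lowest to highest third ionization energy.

IE_3 is the cost of taking one more electron from the +2 cation: C²⁺ still has 2 valence electrons; Na²⁺ is already 1 electron into the core; Si²⁺ still has 2 valence electrons; Mg²⁺ is the bare [Ne] core.
Core electrons are held far more tightly than valence electrons, so Na and Mg top the IE_3 order.
Valence configurations: C²⁺ [He]2s², Si²⁺ [Ne]3s².
Approximate IE_3 values (kJ/mol): C 4620, Na 6910, Si 3232, Mg 7733.
Putting it together, IE_3: Si < C < Na < Mg.

Si, C, Na, Mg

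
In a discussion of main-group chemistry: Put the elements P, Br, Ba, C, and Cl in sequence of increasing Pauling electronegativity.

C is in period 2, group 14; P is in period 3, group 15; Cl is in period 3, group 17; Br is in period 4, group 17; Ba is in period 6, group 2.
EN rises left→right (higher Z_eff, smaller atoms) and falls top→bottom (larger, more shielded atoms).
Here both period and group differ, so the two effects have to be weighed against each other.
P > Ba: both effects reinforce here, so P is clearly the higher of the two.
C > P: period and group pull opposite ways; the down-group shift dominates (2.55 vs 2.19).
Br > C: period and group pull opposite ways; the across-period shift dominates (2.96 vs 2.55).
Cl > Br: Cl sits above Br in group 17, so the down-group effect alone puts Cl higher.
Approximate values (Pauling): C 2.55, P 2.19, Cl 3.16, Br 2.96, Ba 0.89.
So from lowest to highest: Ba < P < C < Br < Cl.

Ba < P < C < Br < Cl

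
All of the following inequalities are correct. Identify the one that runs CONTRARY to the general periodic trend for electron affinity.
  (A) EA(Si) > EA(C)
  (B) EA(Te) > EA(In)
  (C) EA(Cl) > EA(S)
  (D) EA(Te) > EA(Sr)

(A)

The general trend: electron affinity increases across a period and decreases down a group.
(A) Si (period 3, group 14) vs C (period 2, group 14): the stated order contradicts the simple trend.
(B) Te (period 5, group 16) vs In (period 5, group 13): the stated order agrees with the simple trend.
(C) Cl (period 3, group 17) vs S (period 3, group 16): the stated order agrees with the simple trend.
(D) Te (period 5, group 16) vs Sr (period 5, group 2): the stated order agrees with the simple trend.
The exception is (A): Si's larger, more diffuse 3p orbitals accept an added electron slightly more readily than C's compact 2p.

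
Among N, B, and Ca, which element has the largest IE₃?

Consider each +2 ion: N²⁺ still has 3 valence electrons; B²⁺ still has 1 valence electron; Ca²⁺ is the bare [Ar] core.
Pulling an electron out of a noble-gas core costs far more than removing a remaining valence electron, so Ca sits at the high end of IE_3.
Valence configurations: N²⁺ [He]2s²2p¹, B²⁺ [He]2s¹.
Approximate IE_3 values (kJ/mol): N 4578, B 3660, Ca 4912.
So the third ionization energies run B < N < Ca.

Ca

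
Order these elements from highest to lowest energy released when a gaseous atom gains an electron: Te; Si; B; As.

Te > Si > As > B

B is in period 2, group 13; Si is in period 3, group 14; As is in period 4, group 15; Te is in period 5, group 16.
EA tends to increase across a period and decrease down a group, though the pattern is less regular than for IE or radius.
These sit on a diagonal, where the across-period and down-group effects partly cancel.
As > B: the two effects oppose for this pair; the across-period effect wins (78 vs 27 kJ/mol).
Si > As: the two effects oppose for this pair; the down-group effect wins (134 vs 78 kJ/mol).
Te > Si: the two effects oppose for this pair; the across-period effect wins (190 vs 134 kJ/mol).
Tabulated electron affinity (kJ/mol): B 27, Si 134, As 78, Te 190.
So from highest to lowest: Te > Si > As > B.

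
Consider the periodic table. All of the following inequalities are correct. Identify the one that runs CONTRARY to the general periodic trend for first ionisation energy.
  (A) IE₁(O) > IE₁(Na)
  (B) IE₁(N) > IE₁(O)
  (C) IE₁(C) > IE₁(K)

(B)

The general trend: first ionisation energy increases across a period and decreases down a group.
(A) O (period 2, group 16) vs Na (period 3, group 1): the stated order agrees with the simple trend.
(B) N (period 2, group 15) vs O (period 2, group 16): the stated order contradicts the simple trend.
(C) C (period 2, group 14) vs K (period 4, group 1): the stated order agrees with the simple trend.
The exception is (B): pairing an electron in O's 2p⁴ costs repulsion energy, so O ionizes more easily than half-filled N (2p³).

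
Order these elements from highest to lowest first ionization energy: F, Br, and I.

F > Br > I

Removing the outermost electron gets harder across a period and easier down a group.
All are in group 17, so first ionization energy increases up the group.
So from highest to lowest: F > Br > I.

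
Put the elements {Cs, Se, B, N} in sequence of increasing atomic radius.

Atomic radius shrinks across a period as nuclear charge pulls the same shell inward, and grows down a group as new shells are added.
These span different periods and groups, so the two trends combine.
B > N: both are in period 2; the period trend gives B the larger value.
Se > B: the two effects oppose for this pair; the down-group effect wins (116 vs 85 pm).
Cs > Se: relative to Se, both the across-period and down-group shifts push Cs's atomic radius up.
For reference (pm): B 85, N 71, Se 116, Cs 232.
So from smallest to largest: N < B < Se < Cs.

N < B < Se < Cs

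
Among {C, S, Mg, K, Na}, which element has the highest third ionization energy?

IE_3 is the cost of taking one more electron from the +2 cation: C²⁺ still has 2 valence electrons; S²⁺ still has 4 valence electrons; Mg²⁺ is the bare [Ne] core; K²⁺ is already 1 electron into the core; Na²⁺ is already 1 electron into the core.
Usually core removal costs more than valence removal, but here the competition is close: a tightly held n=2 valence electron can cost more to remove than an n=3 core electron, so the actual values have to decide it.
Valence configurations: C²⁺ [He]2s², S²⁺ [Ne]3s²3p².
The numbers (kJ/mol): C 4620, S 3357, Mg 7733, K 4420, Na 6910.
Overall IE_3 order: S < K < C < Na < Mg.

Mg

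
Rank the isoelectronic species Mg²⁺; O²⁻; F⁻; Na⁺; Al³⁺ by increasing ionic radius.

Al³⁺, Mg²⁺, Na⁺, F⁻, O²⁻

All of these have 10 electrons, so size is governed by nuclear charge alone: the more protons, the stronger the pull on the same electron cloud, and the smaller the ion.
Nuclear charges: Al³⁺ (Z=13), Mg²⁺ (Z=12), Na⁺ (Z=11), F⁻ (Z=9), O²⁻ (Z=8).
Smallest to largest: Al³⁺ < Mg²⁺ < Na⁺ < F⁻ < O²⁻.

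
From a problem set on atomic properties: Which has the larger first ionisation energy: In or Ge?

IE₁ increases left→right with effective nuclear charge and decreases top→bottom as the valence shell moves farther out.
Here both period and group differ, so the two effects have to be weighed against each other.
Ge > In: both effects reinforce here, so Ge is clearly the higher of the two.
Tabulated first ionization energy (kJ/mol): Ge 762, In 558.
So Ge has the larger first ionisation energy (Ge > In).

Ge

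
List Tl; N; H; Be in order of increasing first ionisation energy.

Tl, Be, H, N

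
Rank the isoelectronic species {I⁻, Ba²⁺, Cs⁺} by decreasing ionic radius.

All of these have 54 electrons, so size is governed by nuclear charge alone: the more protons, the stronger the pull on the same electron cloud, and the smaller the ion.
Nuclear charges: Ba²⁺ (Z=56), Cs⁺ (Z=55), I⁻ (Z=53).
Largest to smallest: I⁻ > Cs⁺ > Ba²⁺.

I⁻, Cs⁺, Ba²⁺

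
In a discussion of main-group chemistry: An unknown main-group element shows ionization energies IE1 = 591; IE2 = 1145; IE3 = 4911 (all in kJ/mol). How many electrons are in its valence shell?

Look for the largest jump between consecutive ionization energies: IE3/IE2 ≈ 4.3, far larger than any earlier ratio.
That jump marks the point where a core electron is being removed. So the atom has 2 valence electrons.

2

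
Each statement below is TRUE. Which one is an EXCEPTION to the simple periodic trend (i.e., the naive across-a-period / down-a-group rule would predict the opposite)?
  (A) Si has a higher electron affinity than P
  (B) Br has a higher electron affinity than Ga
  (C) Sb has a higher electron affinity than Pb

The general trend: electron affinity increases across a period and decreases down a group.
(A) Si (period 3, group 14) vs P (period 3, group 15): the stated order contradicts the simple trend.
(B) Br (period 4, group 17) vs Ga (period 4, group 13): the stated order agrees with the simple trend.
(C) Sb (period 5, group 15) vs Pb (period 6, group 14): the stated order agrees with the simple trend.
The exception is (A): adding an electron to P's half-filled 3p³ is unfavourable, so Si (3p²) has the more exothermic EA.

(A)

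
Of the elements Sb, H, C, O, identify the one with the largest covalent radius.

Radius decreases left→right (rising Z_eff, same n) and increases top→bottom (higher n).
These span different periods and groups, so the two trends combine.
O > H: the two effects oppose for this pair; the down-group effect wins (63 vs 32 pm).
C > O: C lies to the left of O in period 2, so the across-period effect alone puts C larger.
Sb > C: the two effects oppose for this pair; the down-group effect wins (140 vs 75 pm).
Approximate values (pm): H 32, C 75, O 63, Sb 140.
The largest covalent radius among these belongs to Sb.

Sb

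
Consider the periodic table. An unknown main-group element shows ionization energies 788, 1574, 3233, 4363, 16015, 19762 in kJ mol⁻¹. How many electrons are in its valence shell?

Look for the largest jump between consecutive ionization energies: IE5/IE4 ≈ 3.7, far larger than any earlier ratio.
That jump marks the point where a core electron is being removed. So the atom has 4 valence electrons.

4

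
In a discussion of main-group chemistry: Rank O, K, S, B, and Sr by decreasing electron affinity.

S, O, K, B, Sr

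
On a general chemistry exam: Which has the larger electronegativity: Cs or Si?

Si

Si is in period 3, group 14; Cs is in period 6, group 1.
Smaller atoms with higher effective nuclear charge are more electronegative.
Neither a single period nor a single group — weigh both effects.
Si > Cs: both effects reinforce here, so Si is clearly the higher of the two.
Tabulated electronegativity (Pauling): Si 1.90, Cs 0.79.
So Si has the larger electronegativity (Si > Cs).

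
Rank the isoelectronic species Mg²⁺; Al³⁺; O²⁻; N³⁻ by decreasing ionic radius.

N³⁻, O²⁻, Mg²⁺, Al³⁺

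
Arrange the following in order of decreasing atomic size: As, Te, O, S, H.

Radius decreases left→right (rising Z_eff, same n) and increases top→bottom (higher n).
Neither a single period nor a single group — weigh both effects.
O > H: the two effects oppose for this pair; the down-group effect wins (63 vs 32 pm).
S > O: they share group 16; the group trend gives S the larger value.
As > S: both effects reinforce here, so As is clearly the larger of the two.
Te > As: period and group pull opposite ways; the down-group shift dominates (136 vs 121 pm).
Tabulated atomic radius (pm): H 32, O 63, S 103, As 121, Te 136.
So from largest to smallest: Te > As > S > O > H.

Te > As > S > O > H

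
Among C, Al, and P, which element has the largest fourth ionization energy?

Al

The fourth ionization energy removes an electron from the +3 ion. For each element: C³⁺ still has 1 valence electron; Al³⁺ is the bare [Ne] core; P³⁺ still has 2 valence electrons.
Breaking into a closed-shell core is much more expensive than removing a leftover valence electron — Al has the largest IE_4 here.
Valence configurations: C³⁺ [He]2s¹, P³⁺ [Ne]3s².
Approximate IE_4 values (kJ/mol): C 6223, Al 11577, P 4964.
Hence IE_4: P < C < Al.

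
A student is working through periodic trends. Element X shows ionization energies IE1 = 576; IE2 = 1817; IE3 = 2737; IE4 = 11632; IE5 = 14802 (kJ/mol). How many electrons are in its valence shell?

3

Look for the largest jump between consecutive ionization energies: IE4/IE3 ≈ 4.2, far larger than any earlier ratio.
That jump marks the point where a core electron is being removed. So the atom has 3 valence electrons.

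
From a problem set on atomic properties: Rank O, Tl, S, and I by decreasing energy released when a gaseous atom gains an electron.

I > S > O > Tl

O is in period 2, group 16; S is in period 3, group 16; I is in period 5, group 17; Tl is in period 6, group 13.
EA tends to increase across a period and decrease down a group, though the pattern is less regular than for IE or radius.
These span different periods and groups, so the two trends combine.
O > Tl: relative to Tl, both the across-period and down-group shifts push O's electron affinity up.
S > O: this pair runs against the simple trend — see the exception note.
I > S: the two effects oppose for this pair; the across-period effect wins (295 vs 200 kJ/mol).
Note the exception: S has a higher electron affinity than O, contrary to the simple trend — the compact 2p subshell of O repels the added electron more than S's larger 3p does.
Tabulated electron affinity (kJ/mol): O 141, S 200, I 295, Tl 19.
So from highest to lowest: I > S > O > Tl.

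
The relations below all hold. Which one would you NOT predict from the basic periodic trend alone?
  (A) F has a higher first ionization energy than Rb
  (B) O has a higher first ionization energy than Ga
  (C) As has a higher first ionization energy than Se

The general trend: first ionization energy increases across a period and decreases down a group.
(A) F (period 2, group 17) vs Rb (period 5, group 1): the stated order agrees with the simple trend.
(B) O (period 2, group 16) vs Ga (period 4, group 13): the stated order agrees with the simple trend.
(C) As (period 4, group 15) vs Se (period 4, group 16): the stated order contradicts the simple trend.
The exception is (C): Se (4p⁴) ionizes more easily than half-filled As (4p³).

(C)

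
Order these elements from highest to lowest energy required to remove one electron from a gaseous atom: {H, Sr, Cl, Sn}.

H > Cl > Sn > Sr

H is in period 1, group 1; Cl is in period 3, group 17; Sr is in period 5, group 2; Sn is in period 5, group 14.
Across a period the outer electron is held more tightly (higher IE₁); down a group it sits in a higher shell, more shielded, and comes off more easily.
Here both period and group differ, so the two effects have to be weighed against each other.
Sn > Sr: Sn lies to the right of Sr in period 5, so the across-period effect alone puts Sn higher.
Cl > Sn: relative to Sn, both the across-period and down-group shifts push Cl's first ionization energy up.
H > Cl: period and group pull opposite ways; the down-group shift dominates (1312 vs 1251 kJ/mol).
Approximate values (kJ/mol): H 1312, Cl 1251, Sr 550, Sn 709.
So from highest to lowest: H > Cl > Sn > Sr.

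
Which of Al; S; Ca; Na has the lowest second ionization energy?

The second ionization energy removes an electron from the +1 ion. For each element: Al⁺ still has 2 valence electrons; S⁺ still has 5 valence electrons; Ca⁺ still has 1 valence electron; Na⁺ is the bare [Ne] core.
Pulling an electron out of a noble-gas core costs far more than removing a remaining valence electron, so Na sits at the high end of IE_2.
Valence configurations: Al⁺ [Ne]3s², S⁺ [Ne]3s²3p³, Ca⁺ [Ar]4s¹.
Approximate IE_2 values (kJ/mol): Al 1817, S 2252, Ca 1145, Na 4562.
Hence IE_2: Ca < Al < S < Na.

Ca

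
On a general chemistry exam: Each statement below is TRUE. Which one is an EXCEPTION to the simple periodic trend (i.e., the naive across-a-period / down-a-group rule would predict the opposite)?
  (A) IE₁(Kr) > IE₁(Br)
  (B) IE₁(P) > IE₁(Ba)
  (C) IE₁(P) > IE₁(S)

(C)

The general trend: first ionisation energy increases across a period and decreases down a group.
(A) Kr (period 4, group 18) vs Br (period 4, group 17): the stated order agrees with the simple trend.
(B) P (period 3, group 15) vs Ba (period 6, group 2): the stated order agrees with the simple trend.
(C) P (period 3, group 15) vs S (period 3, group 16): the stated order contradicts the simple trend.
The exception is (C): S (3p⁴) ionizes more easily than half-filled P (3p³) because the paired 3p electron in S is pushed out by e⁻–e⁻ repulsion.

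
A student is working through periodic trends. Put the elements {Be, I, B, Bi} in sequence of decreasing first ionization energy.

Be is in period 2, group 2; B is in period 2, group 13; I is in period 5, group 17; Bi is in period 6, group 15.
Across a period the outer electron is held more tightly (higher IE₁); down a group it sits in a higher shell, more shielded, and comes off more easily.
These span different periods and groups, so the two trends combine.
B > Bi: the two effects oppose for this pair; the down-group effect wins (801 vs 703 kJ/mol).
Be > B: this pair runs against the simple trend — see the exception note.
I > Be: period and group pull opposite ways; the across-period shift dominates (1008 vs 900 kJ/mol).
Note the exception: Be has a higher first ionization energy than B, contrary to the simple trend — removing B's lone 2p electron is easier than breaking Be's filled 2s².
Tabulated first ionization energy (kJ/mol): Be 900, B 801, I 1008, Bi 703.
So from highest to lowest: I > Be > B > Bi.

I, Be, B, Bi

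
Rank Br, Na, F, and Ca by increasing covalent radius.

F is in period 2, group 17; Na is in period 3, group 1; Ca is in period 4, group 2; Br is in period 4, group 17.
Across a period the added protons contract the valence shell; down a group each new principal shell makes the atom larger.
Here both period and group differ, so the two effects have to be weighed against each other.
Br > F: Br sits below F in group 17, so the down-group effect alone puts Br larger.
Na > Br: the two effects oppose for this pair; the across-period effect wins (155 vs 114 pm).
Ca > Na: period and group pull opposite ways; the down-group shift dominates (171 vs 155 pm).
For reference (pm): F 64, Na 155, Ca 171, Br 114.
So from smallest to largest: F < Br < Na < Ca.

F < Br < Na < Ca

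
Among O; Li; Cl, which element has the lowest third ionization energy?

Cl

Consider each +2 ion: O²⁺ still has 4 valence electrons; Li²⁺ is already 1 electron into the core; Cl²⁺ still has 5 valence electrons.
Core electrons are held far more tightly than valence electrons, so Li tops the IE_3 order.
Valence configurations: O²⁺ [He]2s²2p², Cl²⁺ [Ne]3s²3p³.
Tabulated IE_3 (kJ/mol): O 5300, Li 11815, Cl 3822.
Overall IE_3 order: Cl < O < Li.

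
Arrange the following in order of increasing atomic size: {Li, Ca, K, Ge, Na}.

Ge < Li < Na < Ca < K

Li is in period 2, group 1; Na is in period 3, group 1; K is in period 4, group 1; Ca is in period 4, group 2; Ge is in period 4, group 14.
Moving right in a period, electrons are added to the same shell under a stronger nuclear pull, so atoms get smaller; moving down, a new shell is opened and atoms get larger.
These span different periods and groups, so the two trends combine.
Li > Ge: the two effects oppose for this pair; the across-period effect wins (133 vs 121 pm).
Na > Li: Na sits below Li in group 1, so the down-group effect alone puts Na larger.
Ca > Na: period and group pull opposite ways; the down-group shift dominates (171 vs 155 pm).
K > Ca: K lies to the left of Ca in period 4, so the across-period effect alone puts K larger.
Approximate values (pm): Li 133, Na 155, K 196, Ca 171, Ge 121.
So from smallest to largest: Ge < Li < Na < Ca < K.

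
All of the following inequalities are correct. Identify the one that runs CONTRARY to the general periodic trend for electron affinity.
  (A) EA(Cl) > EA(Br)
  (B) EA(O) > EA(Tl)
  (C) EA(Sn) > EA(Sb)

(C)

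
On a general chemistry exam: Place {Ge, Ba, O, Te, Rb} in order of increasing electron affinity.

Ba < Rb < Ge < O < Te

Electron affinity generally becomes more exothermic across a period toward the halogens and less exothermic down a group.
Neither a single period nor a single group — weigh both effects.
Rb > Ba: period and group pull opposite ways; the down-group shift dominates (47 vs 14 kJ/mol).
Ge > Rb: both effects reinforce here, so Ge is clearly the higher of the two.
O > Ge: relative to Ge, both the across-period and down-group shifts push O's electron affinity up.
Te > O: this pair runs against the simple trend — see the exception note.
Note the exception: Te has a higher electron affinity than O, contrary to the simple trend — O's compact 2p subshell gives strong electron–electron repulsion on the added electron.
For reference (kJ/mol): O 141, Ge 119, Rb 47, Te 190, Ba 14.
So from lowest to highest: Ba < Rb < Ge < O < Te.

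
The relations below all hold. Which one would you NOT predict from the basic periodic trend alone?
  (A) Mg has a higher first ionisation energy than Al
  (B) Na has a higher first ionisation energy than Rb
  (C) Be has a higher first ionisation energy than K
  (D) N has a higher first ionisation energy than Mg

(A)

The general trend: first ionisation energy increases across a period and decreases down a group.
(A) Mg (period 3, group 2) vs Al (period 3, group 13): the stated order contradicts the simple trend.
(B) Na (period 3, group 1) vs Rb (period 5, group 1): the stated order agrees with the simple trend.
(C) Be (period 2, group 2) vs K (period 4, group 1): the stated order agrees with the simple trend.
(D) N (period 2, group 15) vs Mg (period 3, group 2): the stated order agrees with the simple trend.
The exception is (A): Al's single 3p electron is easier to remove than one from Mg's filled 3s².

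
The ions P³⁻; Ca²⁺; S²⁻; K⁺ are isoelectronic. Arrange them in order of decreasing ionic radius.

All of these have 18 electrons, so size is governed by nuclear charge alone: the more protons, the stronger the pull on the same electron cloud, and the smaller the ion.
Nuclear charges: Ca²⁺ (Z=20), K⁺ (Z=19), S²⁻ (Z=16), P³⁻ (Z=15).
Largest to smallest: P³⁻ > S²⁻ > K⁺ > Ca²⁺.

P³⁻ > S²⁻ > K⁺ > Ca²⁺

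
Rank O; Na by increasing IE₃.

O, Na

After 2 electrons have been removed, what remains? O²⁺ still has 4 valence electrons; Na²⁺ is already 1 electron into the core.
Pulling an electron out of a noble-gas core costs far more than removing a remaining valence electron, so Na sits at the high end of IE_3.
Approximate IE_3 values (kJ/mol): O 5300, Na 6910.
So the third ionization energies run O < Na.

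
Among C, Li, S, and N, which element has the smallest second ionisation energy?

S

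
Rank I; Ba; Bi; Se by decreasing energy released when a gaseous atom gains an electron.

I > Se > Bi > Ba

Atoms with high Z_eff and room in the valence shell (especially the halogens) have the most exothermic electron affinities.
These span different periods and groups, so the two trends combine.
Bi > Ba: Bi lies to the right of Ba in period 6, so the across-period effect alone puts Bi higher.
Se > Bi: both effects reinforce here, so Se is clearly the higher of the two.
I > Se: period and group pull opposite ways; the across-period shift dominates (295 vs 195 kJ/mol).
Tabulated electron affinity (kJ/mol): Se 195, I 295, Ba 14, Bi 91.
So from highest to lowest: I > Se > Bi > Ba.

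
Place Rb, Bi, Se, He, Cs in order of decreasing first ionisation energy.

He, Se, Bi, Rb, Cs

Across a period the outer electron is held more tightly (higher IE₁); down a group it sits in a higher shell, more shielded, and comes off more easily.
Here both period and group differ, so the two effects have to be weighed against each other.
Rb > Cs: Rb sits above Cs in group 1, so the down-group effect alone puts Rb higher.
Bi > Rb: period and group pull opposite ways; the across-period shift dominates (703 vs 403 kJ/mol).
Se > Bi: both effects reinforce here, so Se is clearly the higher of the two.
He > Se: both effects reinforce here, so He is clearly the higher of the two.
For reference (kJ/mol): He 2372, Se 941, Rb 403, Cs 376, Bi 703.
So from highest to lowest: He > Se > Bi > Rb > Cs.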